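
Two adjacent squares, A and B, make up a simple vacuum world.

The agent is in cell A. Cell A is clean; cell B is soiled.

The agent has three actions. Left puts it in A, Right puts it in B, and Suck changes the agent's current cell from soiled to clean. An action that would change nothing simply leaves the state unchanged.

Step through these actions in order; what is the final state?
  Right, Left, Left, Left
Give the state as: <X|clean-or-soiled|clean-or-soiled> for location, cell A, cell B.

<A|clean|soiled>

Right (#1): <B|clean|soiled>
Left (#2): <A|clean|soiled>
Left (#3): <A|clean|soiled>
Left (#4): <A|clean|soiled>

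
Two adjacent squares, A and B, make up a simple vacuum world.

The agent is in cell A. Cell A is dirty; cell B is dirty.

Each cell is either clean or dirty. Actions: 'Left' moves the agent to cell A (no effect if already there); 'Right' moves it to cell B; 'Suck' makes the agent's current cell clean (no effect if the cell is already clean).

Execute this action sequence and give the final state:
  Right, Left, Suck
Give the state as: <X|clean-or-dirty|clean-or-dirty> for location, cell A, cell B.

<A|clean|dirty>

Right (#1): <B|dirty|dirty>
Left (#2): <A|dirty|dirty>
Suck (#3): <A|clean|dirty>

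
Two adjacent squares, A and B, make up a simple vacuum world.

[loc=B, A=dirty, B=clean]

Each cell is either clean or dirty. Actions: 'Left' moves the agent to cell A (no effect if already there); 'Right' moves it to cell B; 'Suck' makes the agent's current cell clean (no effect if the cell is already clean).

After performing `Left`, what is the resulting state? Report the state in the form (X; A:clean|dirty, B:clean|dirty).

(A; A:dirty, B:clean)

start: (B; A:dirty, B:clean)
step 1/1 (Left): (A; A:dirty, B:clean)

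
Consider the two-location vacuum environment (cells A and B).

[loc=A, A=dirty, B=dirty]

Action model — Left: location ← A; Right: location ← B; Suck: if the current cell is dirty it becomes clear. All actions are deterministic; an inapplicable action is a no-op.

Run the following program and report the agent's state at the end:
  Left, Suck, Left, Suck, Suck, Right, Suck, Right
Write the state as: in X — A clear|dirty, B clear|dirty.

1) do Left; now in A — A dirty, B dirty
2) do Suck; now in A — A clear, B dirty
3) do Left; now in A — A clear, B dirty
4) do Suck; now in A — A clear, B dirty
5) do Suck; now in A — A clear, B dirty
6) do Right; now in B — A clear, B dirty
7) do Suck; now in B — A clear, B clear
8) do Right; now in B — A clear, B clear

in B — A clear, B clear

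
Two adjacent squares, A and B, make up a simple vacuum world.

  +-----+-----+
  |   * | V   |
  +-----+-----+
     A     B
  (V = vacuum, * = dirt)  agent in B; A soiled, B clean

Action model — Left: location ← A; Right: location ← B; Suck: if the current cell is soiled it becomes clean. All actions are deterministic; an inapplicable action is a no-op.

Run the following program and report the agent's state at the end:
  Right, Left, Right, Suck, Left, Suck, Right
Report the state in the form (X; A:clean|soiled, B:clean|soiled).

(B; A:clean, B:clean)

Right (#1): (B; A:soiled, B:clean)
Left (#2): (A; A:soiled, B:clean)
Right (#3): (B; A:soiled, B:clean)
Suck (#4): (B; A:soiled, B:clean)
Left (#5): (A; A:soiled, B:clean)
Suck (#6): (A; A:clean, B:clean)
Right (#7): (B; A:clean, B:clean)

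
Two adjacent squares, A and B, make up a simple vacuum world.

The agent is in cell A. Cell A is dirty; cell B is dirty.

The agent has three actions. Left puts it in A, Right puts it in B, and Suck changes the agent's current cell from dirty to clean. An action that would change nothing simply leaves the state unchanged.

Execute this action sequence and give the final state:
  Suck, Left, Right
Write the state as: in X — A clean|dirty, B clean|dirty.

in B — A clean, B dirty

t=1 Suck ⇒ in A — A clean, B dirty
t=2 Left ⇒ in A — A clean, B dirty
t=3 Right ⇒ in B — A clean, B dirty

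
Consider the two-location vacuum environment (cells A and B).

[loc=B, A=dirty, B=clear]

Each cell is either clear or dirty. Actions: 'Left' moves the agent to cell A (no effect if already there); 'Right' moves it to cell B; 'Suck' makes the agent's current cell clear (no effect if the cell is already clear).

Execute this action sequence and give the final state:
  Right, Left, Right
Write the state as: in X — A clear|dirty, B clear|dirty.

in B — A dirty, B clear

[1] after Right: in B — A dirty, B clear
[2] after Left: in A — A dirty, B clear
[3] after Right: in B — A dirty, B clear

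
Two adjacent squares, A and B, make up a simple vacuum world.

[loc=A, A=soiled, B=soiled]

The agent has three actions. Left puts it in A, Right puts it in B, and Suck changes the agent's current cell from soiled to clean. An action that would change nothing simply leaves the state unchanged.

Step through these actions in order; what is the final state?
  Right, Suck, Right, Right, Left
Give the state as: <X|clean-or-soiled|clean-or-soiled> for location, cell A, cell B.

[1] after Right: <B|soiled|soiled>
[2] after Suck: <B|soiled|clean>
[3] after Right: <B|soiled|clean>
[4] after Right: <B|soiled|clean>
[5] after Left: <A|soiled|clean>

<A|soiled|clean>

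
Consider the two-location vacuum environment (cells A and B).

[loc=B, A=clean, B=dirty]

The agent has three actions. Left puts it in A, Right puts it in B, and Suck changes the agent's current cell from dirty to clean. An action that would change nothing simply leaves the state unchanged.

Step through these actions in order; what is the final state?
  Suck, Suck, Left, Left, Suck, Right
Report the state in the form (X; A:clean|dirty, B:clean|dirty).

1. Suck → (B; A:clean, B:clean)
2. Suck → (B; A:clean, B:clean)
3. Left → (A; A:clean, B:clean)
4. Left → (A; A:clean, B:clean)
5. Suck → (A; A:clean, B:clean)
6. Right → (B; A:clean, B:clean)

(B; A:clean, B:clean)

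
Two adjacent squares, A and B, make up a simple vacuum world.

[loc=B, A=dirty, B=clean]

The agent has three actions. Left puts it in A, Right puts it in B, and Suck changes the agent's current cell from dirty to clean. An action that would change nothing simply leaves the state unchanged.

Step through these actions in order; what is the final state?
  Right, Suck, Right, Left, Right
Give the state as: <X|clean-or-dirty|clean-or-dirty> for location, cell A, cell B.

1. Right → <B|dirty|clean>
2. Suck → <B|dirty|clean>
3. Right → <B|dirty|clean>
4. Left → <A|dirty|clean>
5. Right → <B|dirty|clean>

<B|dirty|clean>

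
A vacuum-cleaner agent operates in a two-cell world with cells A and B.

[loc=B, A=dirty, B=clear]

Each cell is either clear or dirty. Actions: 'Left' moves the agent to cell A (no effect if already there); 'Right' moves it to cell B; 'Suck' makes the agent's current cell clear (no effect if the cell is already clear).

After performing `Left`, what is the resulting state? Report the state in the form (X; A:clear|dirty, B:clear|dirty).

(A; A:dirty, B:clear)

start: (B; A:dirty, B:clear)
t=1 Left ⇒ (A; A:dirty, B:clear)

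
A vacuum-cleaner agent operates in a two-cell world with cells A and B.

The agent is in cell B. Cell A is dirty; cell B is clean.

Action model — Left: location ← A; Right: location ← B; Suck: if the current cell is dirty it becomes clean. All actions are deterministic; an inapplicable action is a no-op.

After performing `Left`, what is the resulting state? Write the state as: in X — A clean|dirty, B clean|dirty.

start: in B — A dirty, B clean
1. Left → in A — A dirty, B clean

in A — A dirty, B clean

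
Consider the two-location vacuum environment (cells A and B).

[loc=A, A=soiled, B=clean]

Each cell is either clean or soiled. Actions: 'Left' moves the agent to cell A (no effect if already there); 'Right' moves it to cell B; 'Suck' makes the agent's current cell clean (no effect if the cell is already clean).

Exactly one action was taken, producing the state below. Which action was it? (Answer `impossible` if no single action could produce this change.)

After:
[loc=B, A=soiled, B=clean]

try  Left: in A — A soiled, B clean
try Right: in B — A soiled, B clean  ← match
try  Suck: in A — A clean, B clean

Right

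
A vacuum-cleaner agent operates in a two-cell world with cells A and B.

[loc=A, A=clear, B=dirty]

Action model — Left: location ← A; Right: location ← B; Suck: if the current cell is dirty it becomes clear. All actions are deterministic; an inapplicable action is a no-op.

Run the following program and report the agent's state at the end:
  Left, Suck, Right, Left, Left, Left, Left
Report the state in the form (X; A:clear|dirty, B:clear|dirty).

1. Left → (A; A:clear, B:dirty)
2. Suck → (A; A:clear, B:dirty)
3. Right → (B; A:clear, B:dirty)
4. Left → (A; A:clear, B:dirty)
5. Left → (A; A:clear, B:dirty)
6. Left → (A; A:clear, B:dirty)
7. Left → (A; A:clear, B:dirty)

(A; A:clear, B:dirty)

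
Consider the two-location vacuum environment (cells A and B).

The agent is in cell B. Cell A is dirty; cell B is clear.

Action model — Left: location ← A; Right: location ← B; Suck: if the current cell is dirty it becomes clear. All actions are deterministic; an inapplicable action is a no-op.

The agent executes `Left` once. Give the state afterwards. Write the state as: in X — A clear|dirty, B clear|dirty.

start: in B — A dirty, B clear
step 1/1 (Left): in A — A dirty, B clear

in A — A dirty, B clear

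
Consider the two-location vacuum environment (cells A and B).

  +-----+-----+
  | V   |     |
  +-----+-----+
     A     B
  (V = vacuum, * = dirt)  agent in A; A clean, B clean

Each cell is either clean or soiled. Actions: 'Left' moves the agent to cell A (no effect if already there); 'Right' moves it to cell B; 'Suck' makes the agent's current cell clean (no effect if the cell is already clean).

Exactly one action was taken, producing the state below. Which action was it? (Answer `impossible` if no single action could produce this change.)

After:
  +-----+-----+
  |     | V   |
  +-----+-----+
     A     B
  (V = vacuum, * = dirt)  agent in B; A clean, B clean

try  Left: loc=A A=clean B=clean
try Right: loc=B A=clean B=clean  ← match
try  Suck: loc=A A=clean B=clean

Right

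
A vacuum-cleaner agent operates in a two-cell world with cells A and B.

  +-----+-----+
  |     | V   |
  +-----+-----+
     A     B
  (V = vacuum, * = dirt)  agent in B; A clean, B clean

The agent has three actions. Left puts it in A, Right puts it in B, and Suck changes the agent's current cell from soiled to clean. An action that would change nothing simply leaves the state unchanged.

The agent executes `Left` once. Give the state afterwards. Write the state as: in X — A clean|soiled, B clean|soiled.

start: in B — A clean, B clean
t=1 Left ⇒ in A — A clean, B clean

in A — A clean, B clean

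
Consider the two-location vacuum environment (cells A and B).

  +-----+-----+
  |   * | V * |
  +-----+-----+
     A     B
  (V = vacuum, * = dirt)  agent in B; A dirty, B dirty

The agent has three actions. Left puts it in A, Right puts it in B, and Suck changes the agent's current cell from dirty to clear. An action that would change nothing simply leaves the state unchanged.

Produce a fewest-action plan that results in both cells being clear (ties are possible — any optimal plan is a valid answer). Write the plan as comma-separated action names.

Suck, Left, Suck

step 1/3 (Suck): (B; A:dirty, B:clear)
step 2/3 (Left): (A; A:dirty, B:clear)
step 3/3 (Suck): (A; A:clear, B:clear)
min 3: Suck B + move + Suck A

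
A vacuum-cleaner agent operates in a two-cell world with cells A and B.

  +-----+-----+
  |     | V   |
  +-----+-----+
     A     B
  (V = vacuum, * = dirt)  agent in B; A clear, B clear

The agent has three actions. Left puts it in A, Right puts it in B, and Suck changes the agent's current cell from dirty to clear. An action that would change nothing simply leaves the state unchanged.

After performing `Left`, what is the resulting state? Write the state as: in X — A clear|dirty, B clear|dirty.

in A — A clear, B clear

start: in B — A clear, B clear
Left (#1): in A — A clear, B clear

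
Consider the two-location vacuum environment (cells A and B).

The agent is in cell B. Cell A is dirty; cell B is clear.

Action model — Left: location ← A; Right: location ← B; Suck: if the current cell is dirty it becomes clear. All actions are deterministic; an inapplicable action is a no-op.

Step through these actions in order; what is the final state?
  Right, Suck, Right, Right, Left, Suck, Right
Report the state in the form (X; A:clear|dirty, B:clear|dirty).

(B; A:clear, B:clear)

1) do Right; now (B; A:dirty, B:clear)
2) do Suck; now (B; A:dirty, B:clear)
3) do Right; now (B; A:dirty, B:clear)
4) do Right; now (B; A:dirty, B:clear)
5) do Left; now (A; A:dirty, B:clear)
6) do Suck; now (A; A:clear, B:clear)
7) do Right; now (B; A:clear, B:clear)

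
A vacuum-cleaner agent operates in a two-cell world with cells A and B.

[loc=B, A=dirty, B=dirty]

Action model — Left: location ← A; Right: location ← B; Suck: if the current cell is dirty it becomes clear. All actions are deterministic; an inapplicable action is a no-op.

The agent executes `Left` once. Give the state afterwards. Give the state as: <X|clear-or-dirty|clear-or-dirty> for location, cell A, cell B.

<A|dirty|dirty>

start: <B|dirty|dirty>
1) do Left; now <A|dirty|dirty>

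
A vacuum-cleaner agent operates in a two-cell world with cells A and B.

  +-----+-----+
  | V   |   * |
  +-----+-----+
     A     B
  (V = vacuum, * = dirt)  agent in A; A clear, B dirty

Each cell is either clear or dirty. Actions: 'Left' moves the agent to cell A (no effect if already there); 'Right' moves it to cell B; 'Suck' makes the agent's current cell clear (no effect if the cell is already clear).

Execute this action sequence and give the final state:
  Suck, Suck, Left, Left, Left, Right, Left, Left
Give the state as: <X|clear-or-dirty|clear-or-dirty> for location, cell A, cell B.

<A|clear|dirty>

Suck (#1): <A|clear|dirty>
Suck (#2): <A|clear|dirty>
Left (#3): <A|clear|dirty>
Left (#4): <A|clear|dirty>
Left (#5): <A|clear|dirty>
Right (#6): <B|clear|dirty>
Left (#7): <A|clear|dirty>
Left (#8): <A|clear|dirty>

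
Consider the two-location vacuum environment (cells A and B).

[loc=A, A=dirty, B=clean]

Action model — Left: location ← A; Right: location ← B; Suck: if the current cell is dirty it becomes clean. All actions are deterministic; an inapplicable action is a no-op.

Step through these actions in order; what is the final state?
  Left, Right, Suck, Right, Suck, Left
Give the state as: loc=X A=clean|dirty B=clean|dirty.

t=1 Left ⇒ loc=A A=dirty B=clean
t=2 Right ⇒ loc=B A=dirty B=clean
t=3 Suck ⇒ loc=B A=dirty B=clean
t=4 Right ⇒ loc=B A=dirty B=clean
t=5 Suck ⇒ loc=B A=dirty B=clean
t=6 Left ⇒ loc=A A=dirty B=clean

loc=A A=dirty B=clean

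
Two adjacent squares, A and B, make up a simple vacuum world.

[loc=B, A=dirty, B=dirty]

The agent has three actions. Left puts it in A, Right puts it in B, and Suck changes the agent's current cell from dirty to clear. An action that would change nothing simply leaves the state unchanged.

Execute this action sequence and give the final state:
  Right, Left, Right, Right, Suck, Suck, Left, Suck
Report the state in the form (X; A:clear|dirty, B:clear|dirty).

(A; A:clear, B:clear)

t=1 Right ⇒ (B; A:dirty, B:dirty)
t=2 Left ⇒ (A; A:dirty, B:dirty)
t=3 Right ⇒ (B; A:dirty, B:dirty)
t=4 Right ⇒ (B; A:dirty, B:dirty)
t=5 Suck ⇒ (B; A:dirty, B:clear)
t=6 Suck ⇒ (B; A:dirty, B:clear)
t=7 Left ⇒ (A; A:dirty, B:clear)
t=8 Suck ⇒ (A; A:clear, B:clear)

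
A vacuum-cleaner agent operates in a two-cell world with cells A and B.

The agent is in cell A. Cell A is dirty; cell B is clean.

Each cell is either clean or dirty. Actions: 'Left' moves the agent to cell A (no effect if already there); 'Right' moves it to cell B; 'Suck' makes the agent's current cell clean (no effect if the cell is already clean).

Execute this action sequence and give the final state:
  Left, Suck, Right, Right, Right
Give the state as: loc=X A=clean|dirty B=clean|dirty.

loc=B A=clean B=clean

step 1/5 (Left): loc=A A=dirty B=clean
step 2/5 (Suck): loc=A A=clean B=clean
step 3/5 (Right): loc=B A=clean B=clean
step 4/5 (Right): loc=B A=clean B=clean
step 5/5 (Right): loc=B A=clean B=clean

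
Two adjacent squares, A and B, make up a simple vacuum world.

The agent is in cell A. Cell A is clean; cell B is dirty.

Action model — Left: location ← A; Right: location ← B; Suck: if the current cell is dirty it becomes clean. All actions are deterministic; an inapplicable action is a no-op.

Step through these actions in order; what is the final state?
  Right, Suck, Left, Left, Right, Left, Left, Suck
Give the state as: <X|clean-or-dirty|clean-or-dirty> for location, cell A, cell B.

<A|clean|clean>

Right (#1): <B|clean|dirty>
Suck (#2): <B|clean|clean>
Left (#3): <A|clean|clean>
Left (#4): <A|clean|clean>
Right (#5): <B|clean|clean>
Left (#6): <A|clean|clean>
Left (#7): <A|clean|clean>
Suck (#8): <A|clean|clean>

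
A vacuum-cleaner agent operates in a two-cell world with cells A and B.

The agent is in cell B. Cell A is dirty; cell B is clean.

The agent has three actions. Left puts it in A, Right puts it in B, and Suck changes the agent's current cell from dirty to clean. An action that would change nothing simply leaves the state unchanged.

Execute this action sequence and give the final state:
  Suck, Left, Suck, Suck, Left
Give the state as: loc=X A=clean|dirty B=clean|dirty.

loc=A A=clean B=clean

1. Suck → loc=B A=dirty B=clean
2. Left → loc=A A=dirty B=clean
3. Suck → loc=A A=clean B=clean
4. Suck → loc=A A=clean B=clean
5. Left → loc=A A=clean B=clean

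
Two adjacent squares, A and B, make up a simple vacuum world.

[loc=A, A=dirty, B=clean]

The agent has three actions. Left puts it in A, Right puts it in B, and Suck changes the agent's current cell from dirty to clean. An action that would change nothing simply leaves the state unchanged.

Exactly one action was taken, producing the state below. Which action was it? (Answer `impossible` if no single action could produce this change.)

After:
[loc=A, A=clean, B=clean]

Suck

try  Left: in A — A dirty, B clean
try Right: in B — A dirty, B clean
try  Suck: in A — A clean, B clean  ← match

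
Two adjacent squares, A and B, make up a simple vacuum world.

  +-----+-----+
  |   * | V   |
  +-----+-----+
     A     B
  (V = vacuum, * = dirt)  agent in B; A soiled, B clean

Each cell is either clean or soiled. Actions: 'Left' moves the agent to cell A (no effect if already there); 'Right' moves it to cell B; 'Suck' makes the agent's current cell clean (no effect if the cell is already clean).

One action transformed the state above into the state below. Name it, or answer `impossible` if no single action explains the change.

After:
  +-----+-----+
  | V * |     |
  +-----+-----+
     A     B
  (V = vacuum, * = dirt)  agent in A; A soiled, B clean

try  Left: in A — A soiled, B clean  ← match
try Right: in B — A soiled, B clean
try  Suck: in B — A soiled, B clean

Left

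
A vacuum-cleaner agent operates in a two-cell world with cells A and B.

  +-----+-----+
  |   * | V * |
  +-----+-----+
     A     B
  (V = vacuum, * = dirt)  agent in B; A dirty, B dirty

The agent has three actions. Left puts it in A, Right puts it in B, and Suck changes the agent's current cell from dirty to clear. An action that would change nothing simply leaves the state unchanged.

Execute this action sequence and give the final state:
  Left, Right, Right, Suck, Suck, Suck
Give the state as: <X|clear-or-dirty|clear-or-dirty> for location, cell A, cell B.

<B|dirty|clear>

step 1/6 (Left): <A|dirty|dirty>
step 2/6 (Right): <B|dirty|dirty>
step 3/6 (Right): <B|dirty|dirty>
step 4/6 (Suck): <B|dirty|clear>
step 5/6 (Suck): <B|dirty|clear>
step 6/6 (Suck): <B|dirty|clear>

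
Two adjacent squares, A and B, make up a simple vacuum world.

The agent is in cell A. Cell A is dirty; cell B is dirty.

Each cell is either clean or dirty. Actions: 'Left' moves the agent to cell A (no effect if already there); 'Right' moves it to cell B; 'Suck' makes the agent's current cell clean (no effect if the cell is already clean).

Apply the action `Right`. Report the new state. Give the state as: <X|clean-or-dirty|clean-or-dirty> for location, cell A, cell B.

start: <A|dirty|dirty>
t=1 Right ⇒ <B|dirty|dirty>

<B|dirty|dirty>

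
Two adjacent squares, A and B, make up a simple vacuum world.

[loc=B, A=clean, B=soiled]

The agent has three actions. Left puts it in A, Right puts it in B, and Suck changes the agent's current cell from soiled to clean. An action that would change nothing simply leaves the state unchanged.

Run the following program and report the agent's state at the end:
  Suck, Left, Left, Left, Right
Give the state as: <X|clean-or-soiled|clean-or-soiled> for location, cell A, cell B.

<B|clean|clean>

step 1/5 (Suck): <B|clean|clean>
step 2/5 (Left): <A|clean|clean>
step 3/5 (Left): <A|clean|clean>
step 4/5 (Left): <A|clean|clean>
step 5/5 (Right): <B|clean|clean>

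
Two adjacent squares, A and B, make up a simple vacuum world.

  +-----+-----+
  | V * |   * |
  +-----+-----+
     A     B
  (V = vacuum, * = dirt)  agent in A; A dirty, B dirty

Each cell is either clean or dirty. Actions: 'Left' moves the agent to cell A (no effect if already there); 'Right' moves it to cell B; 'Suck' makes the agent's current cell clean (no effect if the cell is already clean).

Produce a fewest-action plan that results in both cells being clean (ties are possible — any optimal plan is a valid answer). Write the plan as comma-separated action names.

1. Suck → in A — A clean, B dirty
2. Right → in B — A clean, B dirty
3. Suck → in B — A clean, B clean
min 3: Suck A + move + Suck B

Suck, Right, Suck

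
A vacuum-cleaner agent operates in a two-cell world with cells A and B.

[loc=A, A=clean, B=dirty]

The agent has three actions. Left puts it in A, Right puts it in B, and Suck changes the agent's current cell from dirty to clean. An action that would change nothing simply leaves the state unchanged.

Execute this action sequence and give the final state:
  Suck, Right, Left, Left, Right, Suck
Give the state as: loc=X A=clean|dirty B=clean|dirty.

loc=B A=clean B=clean

1) do Suck; now loc=A A=clean B=dirty
2) do Right; now loc=B A=clean B=dirty
3) do Left; now loc=A A=clean B=dirty
4) do Left; now loc=A A=clean B=dirty
5) do Right; now loc=B A=clean B=dirty
6) do Suck; now loc=B A=clean B=clean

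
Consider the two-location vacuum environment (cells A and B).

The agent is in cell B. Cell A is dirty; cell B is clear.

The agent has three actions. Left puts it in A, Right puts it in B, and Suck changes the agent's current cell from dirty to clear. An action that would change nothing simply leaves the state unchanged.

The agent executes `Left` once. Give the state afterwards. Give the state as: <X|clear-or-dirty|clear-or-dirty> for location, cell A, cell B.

<A|dirty|clear>

start: <B|dirty|clear>
step 1/1 (Left): <A|dirty|clear>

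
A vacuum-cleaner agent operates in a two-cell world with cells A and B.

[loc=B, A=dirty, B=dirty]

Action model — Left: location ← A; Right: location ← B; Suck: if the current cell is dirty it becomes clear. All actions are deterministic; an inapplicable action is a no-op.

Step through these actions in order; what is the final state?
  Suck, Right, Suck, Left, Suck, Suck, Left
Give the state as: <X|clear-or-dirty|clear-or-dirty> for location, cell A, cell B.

t=1 Suck ⇒ <B|dirty|clear>
t=2 Right ⇒ <B|dirty|clear>
t=3 Suck ⇒ <B|dirty|clear>
t=4 Left ⇒ <A|dirty|clear>
t=5 Suck ⇒ <A|clear|clear>
t=6 Suck ⇒ <A|clear|clear>
t=7 Left ⇒ <A|clear|clear>

<A|clear|clear>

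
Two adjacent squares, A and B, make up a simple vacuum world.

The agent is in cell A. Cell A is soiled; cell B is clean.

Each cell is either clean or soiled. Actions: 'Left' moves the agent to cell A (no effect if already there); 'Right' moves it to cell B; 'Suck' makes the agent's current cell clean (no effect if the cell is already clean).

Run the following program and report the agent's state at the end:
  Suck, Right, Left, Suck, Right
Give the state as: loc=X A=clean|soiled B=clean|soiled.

step 1/5 (Suck): loc=A A=clean B=clean
step 2/5 (Right): loc=B A=clean B=clean
step 3/5 (Left): loc=A A=clean B=clean
step 4/5 (Suck): loc=A A=clean B=clean
step 5/5 (Right): loc=B A=clean B=clean

loc=B A=clean B=clean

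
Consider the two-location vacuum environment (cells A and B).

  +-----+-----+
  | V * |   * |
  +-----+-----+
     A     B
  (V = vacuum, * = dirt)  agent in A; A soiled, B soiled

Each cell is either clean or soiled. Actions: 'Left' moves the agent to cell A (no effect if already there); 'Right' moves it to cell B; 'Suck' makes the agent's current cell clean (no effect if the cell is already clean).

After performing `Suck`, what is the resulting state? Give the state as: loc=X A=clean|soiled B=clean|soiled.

loc=A A=clean B=soiled

start: loc=A A=soiled B=soiled
1) do Suck; now loc=A A=clean B=soiled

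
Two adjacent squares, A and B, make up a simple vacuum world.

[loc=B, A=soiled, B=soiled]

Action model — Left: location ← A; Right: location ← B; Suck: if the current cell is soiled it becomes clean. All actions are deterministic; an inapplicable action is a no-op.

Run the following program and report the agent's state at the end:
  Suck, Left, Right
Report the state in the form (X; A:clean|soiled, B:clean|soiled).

[1] after Suck: (B; A:soiled, B:clean)
[2] after Left: (A; A:soiled, B:clean)
[3] after Right: (B; A:soiled, B:clean)

(B; A:soiled, B:clean)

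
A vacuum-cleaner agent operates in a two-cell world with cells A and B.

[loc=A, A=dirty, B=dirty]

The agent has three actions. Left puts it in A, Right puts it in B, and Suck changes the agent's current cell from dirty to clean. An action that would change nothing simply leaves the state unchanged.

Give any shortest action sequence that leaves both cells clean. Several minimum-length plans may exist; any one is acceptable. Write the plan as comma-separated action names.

Suck, Right, Suck

[1] after Suck: <A|clean|dirty>
[2] after Right: <B|clean|dirty>
[3] after Suck: <B|clean|clean>
min 3: Suck A + move + Suck B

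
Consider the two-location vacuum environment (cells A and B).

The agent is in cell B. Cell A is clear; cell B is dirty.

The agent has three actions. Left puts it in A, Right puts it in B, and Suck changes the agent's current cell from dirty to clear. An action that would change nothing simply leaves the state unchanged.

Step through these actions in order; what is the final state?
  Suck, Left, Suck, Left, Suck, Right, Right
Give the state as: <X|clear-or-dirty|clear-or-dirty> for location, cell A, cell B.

<B|clear|clear>

Suck (#1): <B|clear|clear>
Left (#2): <A|clear|clear>
Suck (#3): <A|clear|clear>
Left (#4): <A|clear|clear>
Suck (#5): <A|clear|clear>
Right (#6): <B|clear|clear>
Right (#7): <B|clear|clear>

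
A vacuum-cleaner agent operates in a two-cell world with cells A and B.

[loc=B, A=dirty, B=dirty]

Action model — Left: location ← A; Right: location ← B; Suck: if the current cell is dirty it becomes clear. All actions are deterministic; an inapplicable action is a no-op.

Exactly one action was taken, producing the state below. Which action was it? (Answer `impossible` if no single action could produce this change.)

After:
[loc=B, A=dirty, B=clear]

Suck

try  Left: <A|dirty|dirty>
try Right: <B|dirty|dirty>
try  Suck: <B|dirty|clear>  ← match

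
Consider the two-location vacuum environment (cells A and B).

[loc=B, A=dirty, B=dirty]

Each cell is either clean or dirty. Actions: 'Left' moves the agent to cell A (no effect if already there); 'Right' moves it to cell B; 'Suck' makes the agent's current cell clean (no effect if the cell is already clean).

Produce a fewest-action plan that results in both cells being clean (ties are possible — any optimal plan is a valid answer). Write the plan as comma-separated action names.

Suck, Left, Suck

1) do Suck; now loc=B A=dirty B=clean
2) do Left; now loc=A A=dirty B=clean
3) do Suck; now loc=A A=clean B=clean
min 3: Suck B + move + Suck A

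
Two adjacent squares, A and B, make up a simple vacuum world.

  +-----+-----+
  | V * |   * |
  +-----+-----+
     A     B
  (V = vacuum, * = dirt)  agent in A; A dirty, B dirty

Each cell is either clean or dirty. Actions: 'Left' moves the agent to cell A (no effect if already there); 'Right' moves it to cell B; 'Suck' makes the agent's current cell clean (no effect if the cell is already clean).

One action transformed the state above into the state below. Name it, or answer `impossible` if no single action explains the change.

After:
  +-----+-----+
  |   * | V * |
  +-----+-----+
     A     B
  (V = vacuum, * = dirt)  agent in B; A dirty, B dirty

Right

try  Left: <A|dirty|dirty>
try Right: <B|dirty|dirty>  ← match
try  Suck: <A|clean|dirty>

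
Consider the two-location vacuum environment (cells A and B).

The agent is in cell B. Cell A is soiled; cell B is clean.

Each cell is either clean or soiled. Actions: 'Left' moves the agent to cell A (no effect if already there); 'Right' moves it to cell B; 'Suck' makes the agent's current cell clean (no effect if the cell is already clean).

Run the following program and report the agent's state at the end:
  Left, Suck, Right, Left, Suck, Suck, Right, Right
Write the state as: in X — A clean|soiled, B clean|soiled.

in B — A clean, B clean

[1] after Left: in A — A soiled, B clean
[2] after Suck: in A — A clean, B clean
[3] after Right: in B — A clean, B clean
[4] after Left: in A — A clean, B clean
[5] after Suck: in A — A clean, B clean
[6] after Suck: in A — A clean, B clean
[7] after Right: in B — A clean, B clean
[8] after Right: in B — A clean, B clean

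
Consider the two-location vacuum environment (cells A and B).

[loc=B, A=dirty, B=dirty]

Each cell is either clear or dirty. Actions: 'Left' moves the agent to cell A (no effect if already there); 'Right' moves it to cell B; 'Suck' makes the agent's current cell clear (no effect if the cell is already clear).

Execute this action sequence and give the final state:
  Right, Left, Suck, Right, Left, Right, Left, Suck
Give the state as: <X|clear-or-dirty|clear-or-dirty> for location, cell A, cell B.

Right (#1): <B|dirty|dirty>
Left (#2): <A|dirty|dirty>
Suck (#3): <A|clear|dirty>
Right (#4): <B|clear|dirty>
Left (#5): <A|clear|dirty>
Right (#6): <B|clear|dirty>
Left (#7): <A|clear|dirty>
Suck (#8): <A|clear|dirty>

<A|clear|dirty>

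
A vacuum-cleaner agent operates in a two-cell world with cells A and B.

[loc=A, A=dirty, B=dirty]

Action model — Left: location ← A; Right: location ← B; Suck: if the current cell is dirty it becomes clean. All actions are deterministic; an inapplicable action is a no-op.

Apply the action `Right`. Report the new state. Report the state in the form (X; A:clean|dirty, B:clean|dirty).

start: (A; A:dirty, B:dirty)
step 1/1 (Right): (B; A:dirty, B:dirty)

(B; A:dirty, B:dirty)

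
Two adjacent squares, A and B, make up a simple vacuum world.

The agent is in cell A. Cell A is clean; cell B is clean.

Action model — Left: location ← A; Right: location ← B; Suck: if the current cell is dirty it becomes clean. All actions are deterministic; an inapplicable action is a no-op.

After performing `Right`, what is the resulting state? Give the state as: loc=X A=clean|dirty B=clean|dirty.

start: loc=A A=clean B=clean
step 1/1 (Right): loc=B A=clean B=clean

loc=B A=clean B=clean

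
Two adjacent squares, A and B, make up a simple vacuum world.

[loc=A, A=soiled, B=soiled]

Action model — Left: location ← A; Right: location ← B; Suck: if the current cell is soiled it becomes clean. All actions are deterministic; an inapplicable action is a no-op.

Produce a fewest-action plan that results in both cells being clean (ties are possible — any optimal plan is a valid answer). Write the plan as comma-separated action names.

[1] after Suck: in A — A clean, B soiled
[2] after Right: in B — A clean, B soiled
[3] after Suck: in B — A clean, B clean
min 3: Suck A + move + Suck B

Suck, Right, Suck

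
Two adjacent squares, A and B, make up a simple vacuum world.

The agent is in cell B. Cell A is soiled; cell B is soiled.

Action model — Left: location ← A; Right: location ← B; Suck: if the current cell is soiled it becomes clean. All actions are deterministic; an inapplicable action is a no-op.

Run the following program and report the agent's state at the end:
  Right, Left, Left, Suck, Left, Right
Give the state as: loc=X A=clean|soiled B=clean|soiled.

loc=B A=clean B=soiled

1. Right → loc=B A=soiled B=soiled
2. Left → loc=A A=soiled B=soiled
3. Left → loc=A A=soiled B=soiled
4. Suck → loc=A A=clean B=soiled
5. Left → loc=A A=clean B=soiled
6. Right → loc=B A=clean B=soiled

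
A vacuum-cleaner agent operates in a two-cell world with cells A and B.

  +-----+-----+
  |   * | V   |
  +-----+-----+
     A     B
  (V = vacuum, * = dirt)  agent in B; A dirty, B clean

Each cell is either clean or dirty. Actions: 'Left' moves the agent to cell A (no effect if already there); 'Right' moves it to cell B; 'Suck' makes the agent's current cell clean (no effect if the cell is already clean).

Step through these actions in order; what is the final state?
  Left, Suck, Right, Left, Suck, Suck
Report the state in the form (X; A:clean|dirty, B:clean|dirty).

(A; A:clean, B:clean)

1) do Left; now (A; A:dirty, B:clean)
2) do Suck; now (A; A:clean, B:clean)
3) do Right; now (B; A:clean, B:clean)
4) do Left; now (A; A:clean, B:clean)
5) do Suck; now (A; A:clean, B:clean)
6) do Suck; now (A; A:clean, B:clean)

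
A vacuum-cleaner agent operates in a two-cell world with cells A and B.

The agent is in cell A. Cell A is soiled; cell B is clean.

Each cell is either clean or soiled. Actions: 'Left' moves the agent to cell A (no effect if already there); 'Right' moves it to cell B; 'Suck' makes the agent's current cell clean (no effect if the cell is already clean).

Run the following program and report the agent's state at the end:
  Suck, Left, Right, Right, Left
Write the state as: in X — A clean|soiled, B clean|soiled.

in A — A clean, B clean

1) do Suck; now in A — A clean, B clean
2) do Left; now in A — A clean, B clean
3) do Right; now in B — A clean, B clean
4) do Right; now in B — A clean, B clean
5) do Left; now in A — A clean, B clean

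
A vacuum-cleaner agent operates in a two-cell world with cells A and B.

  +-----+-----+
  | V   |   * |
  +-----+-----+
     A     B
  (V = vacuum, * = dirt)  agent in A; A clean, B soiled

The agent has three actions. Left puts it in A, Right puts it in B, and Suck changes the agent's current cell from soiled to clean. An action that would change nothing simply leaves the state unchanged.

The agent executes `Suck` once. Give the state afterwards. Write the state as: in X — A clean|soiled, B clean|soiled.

in A — A clean, B soiled

start: in A — A clean, B soiled
t=1 Suck ⇒ in A — A clean, B soiled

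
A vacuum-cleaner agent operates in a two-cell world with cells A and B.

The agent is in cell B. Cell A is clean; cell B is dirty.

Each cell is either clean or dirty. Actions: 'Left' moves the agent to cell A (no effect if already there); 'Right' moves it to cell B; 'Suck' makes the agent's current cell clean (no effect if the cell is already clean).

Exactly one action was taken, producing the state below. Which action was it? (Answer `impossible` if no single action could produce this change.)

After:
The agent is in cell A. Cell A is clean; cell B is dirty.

Left

try  Left: (A; A:clean, B:dirty)  ← match
try Right: (B; A:clean, B:dirty)
try  Suck: (B; A:clean, B:clean)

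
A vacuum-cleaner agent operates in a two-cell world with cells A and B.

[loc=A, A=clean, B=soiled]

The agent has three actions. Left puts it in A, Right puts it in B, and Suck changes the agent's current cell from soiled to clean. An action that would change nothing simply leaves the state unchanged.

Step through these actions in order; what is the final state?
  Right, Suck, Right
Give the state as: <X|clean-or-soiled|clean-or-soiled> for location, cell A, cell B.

1. Right → <B|clean|soiled>
2. Suck → <B|clean|clean>
3. Right → <B|clean|clean>

<B|clean|clean>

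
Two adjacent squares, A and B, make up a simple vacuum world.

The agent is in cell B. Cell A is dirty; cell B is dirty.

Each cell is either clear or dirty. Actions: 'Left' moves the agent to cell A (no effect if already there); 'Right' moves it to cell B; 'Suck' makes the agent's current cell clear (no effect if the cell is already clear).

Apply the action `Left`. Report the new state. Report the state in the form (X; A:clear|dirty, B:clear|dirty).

(A; A:dirty, B:dirty)

start: (B; A:dirty, B:dirty)
Left (#1): (A; A:dirty, B:dirty)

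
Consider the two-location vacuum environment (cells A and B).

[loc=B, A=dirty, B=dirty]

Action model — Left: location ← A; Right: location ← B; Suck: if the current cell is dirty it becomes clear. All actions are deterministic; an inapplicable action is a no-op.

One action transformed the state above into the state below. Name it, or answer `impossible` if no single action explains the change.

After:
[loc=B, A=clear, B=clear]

impossible

try  Left: loc=A A=dirty B=dirty
try Right: loc=B A=dirty B=dirty
try  Suck: loc=B A=dirty B=clear
no single action produces the after-state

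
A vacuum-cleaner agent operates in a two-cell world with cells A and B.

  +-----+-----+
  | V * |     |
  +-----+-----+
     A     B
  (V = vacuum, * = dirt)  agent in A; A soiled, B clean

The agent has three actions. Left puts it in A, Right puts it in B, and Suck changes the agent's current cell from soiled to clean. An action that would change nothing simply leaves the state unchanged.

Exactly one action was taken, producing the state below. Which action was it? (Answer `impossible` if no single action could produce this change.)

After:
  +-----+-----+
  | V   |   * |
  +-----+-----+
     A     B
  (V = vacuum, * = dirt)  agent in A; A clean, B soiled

impossible

try  Left: (A; A:soiled, B:clean)
try Right: (B; A:soiled, B:clean)
try  Suck: (A; A:clean, B:clean)
no single action produces the after-state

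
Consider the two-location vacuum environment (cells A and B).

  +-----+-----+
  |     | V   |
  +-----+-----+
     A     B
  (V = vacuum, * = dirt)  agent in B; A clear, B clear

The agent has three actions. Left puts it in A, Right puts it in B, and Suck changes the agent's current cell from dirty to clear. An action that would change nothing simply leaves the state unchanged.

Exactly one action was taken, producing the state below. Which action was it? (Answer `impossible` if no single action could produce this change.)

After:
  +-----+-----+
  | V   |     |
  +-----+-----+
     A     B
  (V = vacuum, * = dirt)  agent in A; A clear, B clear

Left

try  Left: loc=A A=clear B=clear  ← match
try Right: loc=B A=clear B=clear
try  Suck: loc=B A=clear B=clear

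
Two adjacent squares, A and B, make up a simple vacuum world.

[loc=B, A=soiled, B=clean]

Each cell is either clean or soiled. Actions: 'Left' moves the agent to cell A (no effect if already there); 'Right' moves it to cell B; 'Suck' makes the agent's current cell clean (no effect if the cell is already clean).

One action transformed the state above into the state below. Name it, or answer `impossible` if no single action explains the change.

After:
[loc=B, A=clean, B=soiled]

try  Left: in A — A soiled, B clean
try Right: in B — A soiled, B clean
try  Suck: in B — A soiled, B clean
no single action produces the after-state

impossible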